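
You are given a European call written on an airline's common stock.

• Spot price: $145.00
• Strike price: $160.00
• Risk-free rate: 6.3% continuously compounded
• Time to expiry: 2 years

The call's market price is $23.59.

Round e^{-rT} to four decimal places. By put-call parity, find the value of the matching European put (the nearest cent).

$19.65

exp(−rT) = exp(−0.063·2) = 0.8816
Put-call parity: C − P = S − K·e^(−rT) = 145 − 160·0.8816 = 145 − 141.0560 = 3.9440
P = C − (C − P) = 23.59 − (3.9440) = 19.6460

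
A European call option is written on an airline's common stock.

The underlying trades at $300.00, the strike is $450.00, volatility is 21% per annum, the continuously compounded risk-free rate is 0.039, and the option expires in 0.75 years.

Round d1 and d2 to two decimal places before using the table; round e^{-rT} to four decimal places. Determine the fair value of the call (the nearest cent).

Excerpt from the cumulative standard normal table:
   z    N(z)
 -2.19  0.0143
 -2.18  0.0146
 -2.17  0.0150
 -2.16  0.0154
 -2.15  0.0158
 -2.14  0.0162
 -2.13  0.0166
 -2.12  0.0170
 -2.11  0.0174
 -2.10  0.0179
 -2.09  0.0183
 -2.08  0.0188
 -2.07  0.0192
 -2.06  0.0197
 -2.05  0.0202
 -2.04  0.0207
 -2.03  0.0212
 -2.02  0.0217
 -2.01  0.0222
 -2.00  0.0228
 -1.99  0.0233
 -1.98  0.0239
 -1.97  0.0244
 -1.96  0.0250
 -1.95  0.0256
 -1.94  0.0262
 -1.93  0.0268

$0.44

σ√T = 0.21·√0.75 = 0.1819
d₁ = [ln(300/450) + (0.039 + 0.21²/2)·0.75] / 0.1819 = [-0.4055 + 0.0458] / 0.1819 = -1.9777 ⇒ -1.98
d₂ = d₁ − σ√T = -1.9777 − 0.1819 = -2.1596 ⇒ -2.16
exp(−rT) = exp(−0.039·0.75) = 0.9712
N(d₁) = N(-1.98) = 0.0239;  N(d₂) = N(-2.16) = 0.0154
C = 300·0.0239 − 450·0.9712·0.0154 = 7.1700 − 6.7304 = 0.4396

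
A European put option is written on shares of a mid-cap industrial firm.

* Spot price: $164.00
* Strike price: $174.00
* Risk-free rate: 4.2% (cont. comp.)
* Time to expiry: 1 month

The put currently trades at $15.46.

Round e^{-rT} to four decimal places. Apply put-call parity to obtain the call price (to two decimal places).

exp(−rT) = exp(−0.042·0.08333) = 0.9965
Put-call parity: C − P = S − K·e^(−rT) = 164 − 174·0.9965 = 164 − 173.3910 = -9.3910
C = P + (C − P) = 15.46 + (-9.3910) = 6.0690

$6.07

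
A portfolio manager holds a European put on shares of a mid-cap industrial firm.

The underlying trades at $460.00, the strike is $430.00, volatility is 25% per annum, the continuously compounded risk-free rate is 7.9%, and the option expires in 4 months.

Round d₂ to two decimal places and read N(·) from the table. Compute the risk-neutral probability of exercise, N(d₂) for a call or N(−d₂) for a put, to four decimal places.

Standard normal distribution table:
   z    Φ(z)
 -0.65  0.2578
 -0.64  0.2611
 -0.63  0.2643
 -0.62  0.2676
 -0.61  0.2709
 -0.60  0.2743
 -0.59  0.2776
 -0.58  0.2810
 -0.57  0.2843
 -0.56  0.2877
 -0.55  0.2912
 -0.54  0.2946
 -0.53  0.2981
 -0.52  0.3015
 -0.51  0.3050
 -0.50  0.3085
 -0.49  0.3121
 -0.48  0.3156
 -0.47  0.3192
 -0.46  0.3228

0.2810

σ√T = 0.25·√0.3333 = 0.1443
ln(S/K) + (r + σ²/2)T = ln(460/430) + (0.079 + 0.25²/2)·0.3333 = 0.0674 + 0.0367 = 0.1042
d₁ = 0.1042 / 0.1443 = 0.7219 ⇒ 0.72
d₂ = d₁ − σ√T = 0.7219 − 0.1443 = 0.5775 ⇒ 0.58
Pr(exercise) under Q = N(−d₂) = N(-0.58) = 0.2810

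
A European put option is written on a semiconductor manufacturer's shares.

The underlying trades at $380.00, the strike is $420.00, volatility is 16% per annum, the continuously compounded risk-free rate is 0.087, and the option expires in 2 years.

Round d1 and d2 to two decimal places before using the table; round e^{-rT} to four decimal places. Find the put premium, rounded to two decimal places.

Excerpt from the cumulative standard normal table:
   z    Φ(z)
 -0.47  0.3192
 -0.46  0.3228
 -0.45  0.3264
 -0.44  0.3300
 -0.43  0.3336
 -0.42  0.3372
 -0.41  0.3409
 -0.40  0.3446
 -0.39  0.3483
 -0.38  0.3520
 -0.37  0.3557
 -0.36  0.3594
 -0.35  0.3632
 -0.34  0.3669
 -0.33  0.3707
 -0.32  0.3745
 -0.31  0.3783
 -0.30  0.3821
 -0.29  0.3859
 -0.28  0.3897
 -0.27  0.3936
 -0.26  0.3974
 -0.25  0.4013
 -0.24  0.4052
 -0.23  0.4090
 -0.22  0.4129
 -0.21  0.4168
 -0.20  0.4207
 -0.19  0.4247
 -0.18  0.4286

$21.70

T = 2;  σ√T = 0.2263
d₁ = [ln(380/420) + (0.087 + ½·0.16²)·2] / (σ√T) = (-0.1001 + 0.1996) / 0.2263 = 0.4398 ≈ 0.44
d₂ = 0.4398 − 0.2263 = 0.2135 ≈ 0.21
exp(−rT) = exp(−0.087·2) = 0.8403
P = 420·0.8403·N(-0.21) − 380·N(-0.44) = 420·0.8403·0.4168 − 380·0.3300 = 147.0996 − 125.4000 = 21.6996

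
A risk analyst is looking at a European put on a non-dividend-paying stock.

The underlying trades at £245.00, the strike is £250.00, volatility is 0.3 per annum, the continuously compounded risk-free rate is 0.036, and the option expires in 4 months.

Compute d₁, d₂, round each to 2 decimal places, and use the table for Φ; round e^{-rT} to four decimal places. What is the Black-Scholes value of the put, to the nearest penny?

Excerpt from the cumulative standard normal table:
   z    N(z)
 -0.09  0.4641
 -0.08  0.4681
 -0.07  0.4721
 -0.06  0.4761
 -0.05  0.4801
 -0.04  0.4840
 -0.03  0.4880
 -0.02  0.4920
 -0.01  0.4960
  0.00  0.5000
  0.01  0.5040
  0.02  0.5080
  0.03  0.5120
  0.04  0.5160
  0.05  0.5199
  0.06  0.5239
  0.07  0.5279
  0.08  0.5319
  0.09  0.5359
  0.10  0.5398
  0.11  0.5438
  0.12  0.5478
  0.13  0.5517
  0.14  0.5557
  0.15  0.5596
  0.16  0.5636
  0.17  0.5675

£17.70

σ√T = 0.3 × 0.5774 = 0.1732
d₁ = [ln(245/250) + (0.036 + 0.3²/2)·0.3333] / 0.1732 = [-0.0202 + 0.0270] / 0.1732 = 0.0392 ≈ 0.04
d₂ = d₁ − σ√T = 0.0392 − 0.1732 = -0.1340 ≈ -0.13
exp(−rT) = exp(−0.036·0.3333) = 0.9881
P = 250·0.9881·N(0.13) − 245·N(-0.04) = 250·0.9881·0.5517 − 245·0.4840 = 136.2837 − 118.5800 = 17.7037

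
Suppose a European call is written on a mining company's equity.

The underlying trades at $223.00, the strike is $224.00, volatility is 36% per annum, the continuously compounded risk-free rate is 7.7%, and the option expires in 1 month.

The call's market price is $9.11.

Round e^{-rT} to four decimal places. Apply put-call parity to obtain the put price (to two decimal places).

exp(−rT) = exp(−0.077·0.08333) = 0.9936
Put-call parity: C − P = S − K·e^(−rT) = 223 − 224·0.9936 = 223 − 222.5664 = 0.4336
P = C − (C − P) = 9.11 − (0.4336) = 8.6764

$8.68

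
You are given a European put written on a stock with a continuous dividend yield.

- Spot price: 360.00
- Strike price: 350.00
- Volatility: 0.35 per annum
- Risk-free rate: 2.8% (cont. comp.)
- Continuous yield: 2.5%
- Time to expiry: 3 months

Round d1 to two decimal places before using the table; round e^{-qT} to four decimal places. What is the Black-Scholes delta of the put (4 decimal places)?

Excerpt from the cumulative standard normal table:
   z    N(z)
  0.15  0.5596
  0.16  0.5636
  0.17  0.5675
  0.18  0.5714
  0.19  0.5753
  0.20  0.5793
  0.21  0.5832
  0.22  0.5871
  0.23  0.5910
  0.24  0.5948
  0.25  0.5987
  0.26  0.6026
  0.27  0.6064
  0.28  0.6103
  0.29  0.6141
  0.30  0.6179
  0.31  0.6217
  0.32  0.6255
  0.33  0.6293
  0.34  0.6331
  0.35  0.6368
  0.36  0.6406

σ√T = 0.35·√0.25 = 0.1750
d₁ = [ln(360/350) + (0.028 − 0.025 + 0.35²/2)·0.25] / 0.1750 = [0.0282 + 0.0161] / 0.1750 = 0.2528 ≈ 0.25
N(d₁) = N(0.25) = 0.5987
Δ_put = exp(−qT)·(N(d₁) − 1) = 0.9938·(0.5987 − 1) = -0.3988

-0.3988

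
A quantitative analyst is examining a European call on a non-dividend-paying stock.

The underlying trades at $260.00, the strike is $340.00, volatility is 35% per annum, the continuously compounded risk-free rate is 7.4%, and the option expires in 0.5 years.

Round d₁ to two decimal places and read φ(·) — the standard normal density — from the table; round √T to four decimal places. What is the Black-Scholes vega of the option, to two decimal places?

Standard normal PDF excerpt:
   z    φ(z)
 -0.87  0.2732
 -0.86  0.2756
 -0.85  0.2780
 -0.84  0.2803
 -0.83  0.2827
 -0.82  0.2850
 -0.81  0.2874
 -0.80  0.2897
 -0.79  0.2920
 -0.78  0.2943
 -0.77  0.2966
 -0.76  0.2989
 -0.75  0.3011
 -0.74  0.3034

σ√T = 0.35·√0.5 = 0.2475
d₁ = [ln(260/340) + (0.074 + 0.35²/2)·0.5] / 0.2475 = [-0.2683 + 0.0676] / 0.2475 = -0.8107 ⇒ -0.81
√T = √0.5 = 0.7071
φ(d₁) = φ(-0.81) = 0.2874
vega = S·φ(d₁)·√T = 260·0.2874·0.7071 = 52.8373

52.84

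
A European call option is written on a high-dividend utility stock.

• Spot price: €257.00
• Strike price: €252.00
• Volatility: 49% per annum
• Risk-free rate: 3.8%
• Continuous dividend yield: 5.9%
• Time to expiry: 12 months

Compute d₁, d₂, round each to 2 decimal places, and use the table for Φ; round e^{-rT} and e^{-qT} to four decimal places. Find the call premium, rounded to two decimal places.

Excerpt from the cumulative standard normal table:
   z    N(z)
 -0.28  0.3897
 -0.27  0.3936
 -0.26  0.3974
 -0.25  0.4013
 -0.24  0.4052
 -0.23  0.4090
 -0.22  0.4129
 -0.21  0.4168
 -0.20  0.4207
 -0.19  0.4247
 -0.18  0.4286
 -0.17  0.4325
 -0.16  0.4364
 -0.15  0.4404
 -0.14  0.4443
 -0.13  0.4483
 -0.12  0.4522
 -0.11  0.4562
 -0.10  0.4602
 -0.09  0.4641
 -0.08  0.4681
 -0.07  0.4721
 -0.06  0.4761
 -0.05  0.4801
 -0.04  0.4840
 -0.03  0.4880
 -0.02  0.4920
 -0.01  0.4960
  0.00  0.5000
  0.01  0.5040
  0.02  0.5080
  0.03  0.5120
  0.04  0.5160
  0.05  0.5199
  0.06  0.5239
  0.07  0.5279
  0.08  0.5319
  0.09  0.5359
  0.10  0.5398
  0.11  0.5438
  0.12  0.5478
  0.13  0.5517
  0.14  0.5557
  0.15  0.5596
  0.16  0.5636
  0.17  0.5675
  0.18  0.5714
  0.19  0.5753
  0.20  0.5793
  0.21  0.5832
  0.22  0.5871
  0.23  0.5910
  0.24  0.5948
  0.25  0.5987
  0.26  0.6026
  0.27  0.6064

T = 1;  σ√T = 0.4900
ln(S/K) + (r − q + σ²/2)T = ln(257/252) + (0.038 − 0.059 + 0.49²/2)·1 = 0.0196 + 0.0990 = 0.1187
d₁ = 0.1187 / 0.4900 = 0.2422 → 0.24
d₂ = d₁ − σ√T = 0.2422 − 0.4900 = -0.2478 → -0.25
e^(−qT) = e^(−0.059·1) = 0.9427;  e^(−rT) = e^(−0.038·1) = 0.9627
N(d₁) = N(0.24) = 0.5948;  N(d₂) = N(-0.25) = 0.4013
C = 257·0.9427·0.5948 − 252·0.9627·0.4013 = 144.1045 − 97.3555 = 46.7490

€46.75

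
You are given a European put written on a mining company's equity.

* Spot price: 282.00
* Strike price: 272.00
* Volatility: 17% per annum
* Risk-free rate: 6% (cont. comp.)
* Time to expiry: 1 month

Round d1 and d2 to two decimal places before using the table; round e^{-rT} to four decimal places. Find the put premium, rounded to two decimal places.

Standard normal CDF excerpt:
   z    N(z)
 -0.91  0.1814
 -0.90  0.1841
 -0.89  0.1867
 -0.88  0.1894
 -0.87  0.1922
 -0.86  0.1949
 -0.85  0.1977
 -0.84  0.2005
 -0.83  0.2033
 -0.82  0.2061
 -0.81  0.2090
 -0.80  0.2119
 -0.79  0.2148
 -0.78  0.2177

σ√T = 0.17·√0.08333 = 0.0491
ln(S/K) + (r + σ²/2)T = ln(282/272) + (0.06 + 0.17²/2)·0.08333 = 0.0361 + 0.0062 = 0.0423
d₁ = 0.0423 / 0.0491 = 0.8621 ⇒ 0.86
d₂ = d₁ − σ√T = 0.8621 − 0.0491 = 0.8131 ⇒ 0.81
e^(−rT) = e^(−0.06·0.08333) = 0.9950
N(−d₂) = N(-0.81) = 0.2090;  N(−d₁) = N(-0.86) = 0.1949
P = 272·0.9950·0.2090 − 282·0.1949 = 56.5638 − 54.9618 = 1.6020

1.60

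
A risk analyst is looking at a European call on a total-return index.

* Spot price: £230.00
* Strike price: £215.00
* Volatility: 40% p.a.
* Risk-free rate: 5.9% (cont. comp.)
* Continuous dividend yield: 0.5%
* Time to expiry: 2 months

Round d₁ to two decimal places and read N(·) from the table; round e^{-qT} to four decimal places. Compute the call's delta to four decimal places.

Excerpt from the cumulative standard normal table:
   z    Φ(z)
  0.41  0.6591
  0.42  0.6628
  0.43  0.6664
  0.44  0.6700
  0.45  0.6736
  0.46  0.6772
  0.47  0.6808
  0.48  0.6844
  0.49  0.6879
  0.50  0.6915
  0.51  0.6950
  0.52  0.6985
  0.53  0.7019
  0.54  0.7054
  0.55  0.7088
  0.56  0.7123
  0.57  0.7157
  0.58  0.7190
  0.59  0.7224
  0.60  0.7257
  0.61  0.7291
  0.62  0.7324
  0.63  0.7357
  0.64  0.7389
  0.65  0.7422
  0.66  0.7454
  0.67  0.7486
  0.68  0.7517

0.7082

σ√T = 0.4·√0.1667 = 0.1633
d₁ = [ln(230/215) + (0.059 − 0.005 + 0.4²/2)·0.1667] / 0.1633 = [0.0674 + 0.0223] / 0.1633 = 0.5498 which rounds to 0.55
N(d₁) = N(0.55) = 0.7088
Δ_call = exp(−qT)·N(d₁) = 0.9992·0.7088 = 0.7082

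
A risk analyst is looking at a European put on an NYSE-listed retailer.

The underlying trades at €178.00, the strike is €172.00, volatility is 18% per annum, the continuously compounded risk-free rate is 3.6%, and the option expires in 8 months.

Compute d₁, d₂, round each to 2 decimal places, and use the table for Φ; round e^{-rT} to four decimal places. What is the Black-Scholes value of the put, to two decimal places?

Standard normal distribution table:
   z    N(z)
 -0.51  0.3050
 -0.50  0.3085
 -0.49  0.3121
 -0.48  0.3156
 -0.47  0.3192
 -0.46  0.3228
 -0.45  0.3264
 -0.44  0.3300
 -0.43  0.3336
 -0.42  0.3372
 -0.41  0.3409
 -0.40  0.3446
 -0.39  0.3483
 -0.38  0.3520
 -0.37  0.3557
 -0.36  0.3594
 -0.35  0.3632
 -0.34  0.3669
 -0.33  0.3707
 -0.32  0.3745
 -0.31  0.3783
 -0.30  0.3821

σ√T = 0.18 × 0.8165 = 0.1470
d₁ = [ln(178/172) + (0.036 + ½·0.18²)·0.6667] / (σ√T) = (0.0343 + 0.0348) / 0.1470 = 0.4701 → 0.47
d₂ = 0.4701 − 0.1470 = 0.3231 → 0.32
e^(−rT) = e^(−0.036·0.6667) = 0.9763
N(−d₂) = N(-0.32) = 0.3745;  N(−d₁) = N(-0.47) = 0.3192
P = 172·0.9763·0.3745 − 178·0.3192 = 62.8874 − 56.8176 = 6.0698

€6.07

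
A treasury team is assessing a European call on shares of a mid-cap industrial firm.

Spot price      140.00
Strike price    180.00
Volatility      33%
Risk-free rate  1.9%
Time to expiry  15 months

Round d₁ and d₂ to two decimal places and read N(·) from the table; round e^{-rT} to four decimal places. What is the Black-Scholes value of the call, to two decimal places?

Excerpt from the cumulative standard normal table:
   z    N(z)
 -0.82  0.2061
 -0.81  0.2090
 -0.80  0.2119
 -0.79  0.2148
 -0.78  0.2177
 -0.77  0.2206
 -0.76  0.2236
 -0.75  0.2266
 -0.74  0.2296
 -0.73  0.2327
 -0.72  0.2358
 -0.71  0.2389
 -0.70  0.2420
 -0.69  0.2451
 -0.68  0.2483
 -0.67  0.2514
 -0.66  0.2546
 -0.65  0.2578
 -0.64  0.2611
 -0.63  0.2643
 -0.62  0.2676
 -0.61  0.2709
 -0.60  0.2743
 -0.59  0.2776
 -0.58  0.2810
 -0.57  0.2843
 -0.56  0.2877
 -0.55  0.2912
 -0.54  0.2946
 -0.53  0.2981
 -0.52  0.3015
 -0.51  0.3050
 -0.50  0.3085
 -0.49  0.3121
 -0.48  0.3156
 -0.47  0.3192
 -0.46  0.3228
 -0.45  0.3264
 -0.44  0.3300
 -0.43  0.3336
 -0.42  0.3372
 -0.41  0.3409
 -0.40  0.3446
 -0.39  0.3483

9.46

σ√T = 0.33 × 1.1180 = 0.3690
d₁ = [ln(140/180) + (0.019 + ½·0.33²)·1.25] / (σ√T) = (-0.2513 + 0.0918) / 0.3690 = -0.4323 ≈ -0.43
d₂ = -0.4323 − 0.3690 = -0.8013 ≈ -0.80
exp(−rT) = exp(−0.019·1.25) = 0.9765
N(d₁) = N(-0.43) = 0.3336;  N(d₂) = N(-0.80) = 0.2119
C = 140·0.3336 − 180·0.9765·0.2119 = 46.7040 − 37.2457 = 9.4583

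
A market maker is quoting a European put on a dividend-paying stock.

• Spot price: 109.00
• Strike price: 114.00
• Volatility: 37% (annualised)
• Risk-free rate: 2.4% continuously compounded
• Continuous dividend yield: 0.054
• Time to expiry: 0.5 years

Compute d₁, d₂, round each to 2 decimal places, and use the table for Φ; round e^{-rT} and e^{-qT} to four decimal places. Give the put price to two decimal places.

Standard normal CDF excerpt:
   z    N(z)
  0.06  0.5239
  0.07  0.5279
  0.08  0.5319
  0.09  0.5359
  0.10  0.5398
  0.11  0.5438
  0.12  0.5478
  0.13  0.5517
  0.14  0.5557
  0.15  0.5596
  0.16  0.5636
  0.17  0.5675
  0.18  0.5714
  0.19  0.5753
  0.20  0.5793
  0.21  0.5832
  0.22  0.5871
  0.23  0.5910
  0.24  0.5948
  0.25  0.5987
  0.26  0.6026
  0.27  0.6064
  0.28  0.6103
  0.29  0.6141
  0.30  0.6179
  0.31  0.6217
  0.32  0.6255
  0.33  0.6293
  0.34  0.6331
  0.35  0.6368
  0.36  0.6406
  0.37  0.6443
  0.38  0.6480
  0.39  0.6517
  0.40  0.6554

σ√T = 0.37·√0.5 = 0.2616
d₁ = [ln(109/114) + (0.024 − 0.054 + 0.37²/2)·0.5] / 0.2616 = [-0.0449 + 0.0192] / 0.2616 = -0.0979 which rounds to -0.10
d₂ = d₁ − σ√T = -0.0979 − 0.2616 = -0.3596 which rounds to -0.36
e^(−qT) = e^(−0.054·0.5) = 0.9734;  e^(−rT) = e^(−0.024·0.5) = 0.9881
N(−d₂) = N(0.36) = 0.6406;  N(−d₁) = N(0.10) = 0.5398
P = 114·0.9881·0.6406 − 109·0.9734·0.5398 = 72.1594 − 57.2731 = 14.8863

14.89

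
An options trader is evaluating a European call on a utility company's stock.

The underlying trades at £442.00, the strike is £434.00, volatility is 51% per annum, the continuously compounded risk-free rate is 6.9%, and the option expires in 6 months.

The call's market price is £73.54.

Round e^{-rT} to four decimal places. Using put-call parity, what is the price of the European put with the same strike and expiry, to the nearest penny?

e^(−rT) = e^(−0.069·0.5) = 0.9661
Put-call parity: C − P = S − K·e^(−rT) = 442 − 434·0.9661 = 442 − 419.2874 = 22.7126
P = C − (C − P) = 73.54 − (22.7126) = 50.8274

£50.83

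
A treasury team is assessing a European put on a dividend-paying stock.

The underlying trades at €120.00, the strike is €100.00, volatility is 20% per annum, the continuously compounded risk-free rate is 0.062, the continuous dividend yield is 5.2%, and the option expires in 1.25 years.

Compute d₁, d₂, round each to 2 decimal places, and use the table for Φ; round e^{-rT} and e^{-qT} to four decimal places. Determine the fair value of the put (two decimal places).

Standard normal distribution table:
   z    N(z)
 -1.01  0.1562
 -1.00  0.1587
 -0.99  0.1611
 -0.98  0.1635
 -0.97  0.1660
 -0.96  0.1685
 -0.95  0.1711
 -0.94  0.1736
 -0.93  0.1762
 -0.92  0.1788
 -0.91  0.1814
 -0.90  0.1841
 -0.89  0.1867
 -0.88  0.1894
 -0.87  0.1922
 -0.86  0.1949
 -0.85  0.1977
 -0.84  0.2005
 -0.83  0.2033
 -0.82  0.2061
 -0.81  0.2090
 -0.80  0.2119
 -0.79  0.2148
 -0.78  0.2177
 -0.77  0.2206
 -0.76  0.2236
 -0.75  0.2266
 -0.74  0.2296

σ√T = 0.2 × 1.1180 = 0.2236
d₁ = [ln(120/100) + (0.062 − 0.052 + ½·0.2²)·1.25] / (σ√T) = (0.1823 + 0.0375) / 0.2236 = 0.9831 ≈ 0.98
d₂ = 0.9831 − 0.2236 = 0.7595 ≈ 0.76
e^(−qT) = e^(−0.052·1.25) = 0.9371;  e^(−rT) = e^(−0.062·1.25) = 0.9254
N(−d₂) = N(-0.76) = 0.2236;  N(−d₁) = N(-0.98) = 0.1635
P = 100·0.9254·0.2236 − 120·0.9371·0.1635 = 20.6919 − 18.3859 = 2.3060

€2.31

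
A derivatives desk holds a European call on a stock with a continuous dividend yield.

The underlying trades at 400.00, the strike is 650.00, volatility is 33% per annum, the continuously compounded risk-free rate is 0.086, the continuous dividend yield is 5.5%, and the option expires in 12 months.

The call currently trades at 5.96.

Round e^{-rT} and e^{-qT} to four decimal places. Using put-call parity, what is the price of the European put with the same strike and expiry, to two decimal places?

223.80

exp(−qT) = exp(−0.055·1) = 0.9465;  exp(−rT) = exp(−0.086·1) = 0.9176
Put-call parity: C − P = S·e^(−qT) − K·e^(−rT) = 400·0.9465 − 650·0.9176 = 378.6000 − 596.4400 = -217.8400
P = C − (C − P) = 5.96 − (-217.8400) = 223.8000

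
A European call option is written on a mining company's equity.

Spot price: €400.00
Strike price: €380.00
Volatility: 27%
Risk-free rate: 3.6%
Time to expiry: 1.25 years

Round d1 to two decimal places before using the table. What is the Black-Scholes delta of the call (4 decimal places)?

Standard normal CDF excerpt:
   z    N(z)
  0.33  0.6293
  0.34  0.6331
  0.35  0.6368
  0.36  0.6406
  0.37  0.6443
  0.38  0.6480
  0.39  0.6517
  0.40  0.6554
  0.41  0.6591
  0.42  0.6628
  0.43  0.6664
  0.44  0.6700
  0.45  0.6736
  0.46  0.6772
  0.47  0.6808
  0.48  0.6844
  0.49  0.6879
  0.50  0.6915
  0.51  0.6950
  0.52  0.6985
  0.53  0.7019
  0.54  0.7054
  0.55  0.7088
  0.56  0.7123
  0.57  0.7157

σ√T = 0.27 × 1.1180 = 0.3019
ln(S/K) + (r + σ²/2)T = ln(400/380) + (0.036 + 0.27²/2)·1.25 = 0.0513 + 0.0906 = 0.1419
d₁ = 0.1419 / 0.3019 = 0.4699 which rounds to 0.47
N(d₁) = N(0.47) = 0.6808
Δ_call = N(d₁) = 0.6808

0.6808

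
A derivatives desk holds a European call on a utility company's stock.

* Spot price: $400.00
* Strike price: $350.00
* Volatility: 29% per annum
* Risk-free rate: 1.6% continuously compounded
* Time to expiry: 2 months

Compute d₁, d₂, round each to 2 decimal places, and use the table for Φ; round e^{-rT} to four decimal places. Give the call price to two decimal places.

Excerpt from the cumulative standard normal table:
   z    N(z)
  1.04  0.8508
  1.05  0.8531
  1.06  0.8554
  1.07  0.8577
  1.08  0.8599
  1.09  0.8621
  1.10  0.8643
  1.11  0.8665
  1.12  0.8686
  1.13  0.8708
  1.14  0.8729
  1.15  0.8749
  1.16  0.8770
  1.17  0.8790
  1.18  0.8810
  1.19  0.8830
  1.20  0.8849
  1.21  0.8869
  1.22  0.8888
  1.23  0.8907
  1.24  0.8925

$53.84

T = 0.1667;  σ√T = 0.1184
d₁ = [ln(400/350) + (0.016 + 0.29²/2)·0.1667] / 0.1184 = [0.1335 + 0.0097] / 0.1184 = 1.2096 ≈ 1.21
d₂ = d₁ − σ√T = 1.2096 − 0.1184 = 1.0912 ≈ 1.09
exp(−rT) = exp(−0.016·0.1667) = 0.9973
C = 400·N(1.21) − 350·0.9973·N(1.09) = 400·0.8869 − 350·0.9973·0.8621 = 354.7600 − 300.9203 = 53.8397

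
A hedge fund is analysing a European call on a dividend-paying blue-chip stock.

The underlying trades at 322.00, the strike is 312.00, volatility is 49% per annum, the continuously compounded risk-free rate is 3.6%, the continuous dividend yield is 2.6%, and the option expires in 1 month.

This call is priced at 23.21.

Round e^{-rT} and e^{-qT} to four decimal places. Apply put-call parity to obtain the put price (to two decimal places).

exp(−qT) = exp(−0.026·0.08333) = 0.9978;  exp(−rT) = exp(−0.036·0.08333) = 0.9970
Put-call parity: C − P = S·e^(−qT) − K·e^(−rT) = 322·0.9978 − 312·0.9970 = 321.2916 − 311.0640 = 10.2276
P = C − (C − P) = 23.21 − (10.2276) = 12.9824

12.98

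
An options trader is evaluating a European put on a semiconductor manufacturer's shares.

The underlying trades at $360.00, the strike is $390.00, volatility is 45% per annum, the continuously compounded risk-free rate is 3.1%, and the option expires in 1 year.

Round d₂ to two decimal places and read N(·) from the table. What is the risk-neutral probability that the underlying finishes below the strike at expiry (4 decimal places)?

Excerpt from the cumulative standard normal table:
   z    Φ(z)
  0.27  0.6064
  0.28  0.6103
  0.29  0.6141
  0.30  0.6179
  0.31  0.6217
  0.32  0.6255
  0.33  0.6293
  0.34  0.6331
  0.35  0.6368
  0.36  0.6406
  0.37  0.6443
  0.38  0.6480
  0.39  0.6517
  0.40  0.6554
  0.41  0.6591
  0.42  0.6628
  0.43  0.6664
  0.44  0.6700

T = 1;  σ√T = 0.4500
d₁ = [ln(360/390) + (0.031 + 0.45²/2)·1] / 0.4500 = [-0.0800 + 0.1323] / 0.4500 = 0.1160 ⇒ 0.12
d₂ = d₁ − σ√T = 0.1160 − 0.4500 = -0.3340 ⇒ -0.33
Pr(exercise) under Q = N(−d₂) = N(0.33) = 0.6293

0.6293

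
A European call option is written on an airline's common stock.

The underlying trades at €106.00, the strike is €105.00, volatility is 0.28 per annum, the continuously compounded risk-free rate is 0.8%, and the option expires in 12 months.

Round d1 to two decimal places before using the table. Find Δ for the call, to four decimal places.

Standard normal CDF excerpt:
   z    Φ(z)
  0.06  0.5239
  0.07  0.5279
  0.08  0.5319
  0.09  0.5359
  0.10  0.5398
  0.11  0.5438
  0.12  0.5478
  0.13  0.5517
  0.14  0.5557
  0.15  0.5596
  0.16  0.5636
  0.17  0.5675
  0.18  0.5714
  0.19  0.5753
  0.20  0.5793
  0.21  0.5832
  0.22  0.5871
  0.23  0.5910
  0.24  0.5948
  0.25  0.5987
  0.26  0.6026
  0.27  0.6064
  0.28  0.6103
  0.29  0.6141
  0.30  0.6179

0.5793

σ√T = 0.28 × 1.0000 = 0.2800
ln(S/K) + (r + σ²/2)T = ln(106/105) + (0.008 + 0.28²/2)·1 = 0.0095 + 0.0472 = 0.0567
d₁ = 0.0567 / 0.2800 = 0.2024 ⇒ 0.20
N(d₁) = N(0.20) = 0.5793
Δ_call = N(d₁) = 0.5793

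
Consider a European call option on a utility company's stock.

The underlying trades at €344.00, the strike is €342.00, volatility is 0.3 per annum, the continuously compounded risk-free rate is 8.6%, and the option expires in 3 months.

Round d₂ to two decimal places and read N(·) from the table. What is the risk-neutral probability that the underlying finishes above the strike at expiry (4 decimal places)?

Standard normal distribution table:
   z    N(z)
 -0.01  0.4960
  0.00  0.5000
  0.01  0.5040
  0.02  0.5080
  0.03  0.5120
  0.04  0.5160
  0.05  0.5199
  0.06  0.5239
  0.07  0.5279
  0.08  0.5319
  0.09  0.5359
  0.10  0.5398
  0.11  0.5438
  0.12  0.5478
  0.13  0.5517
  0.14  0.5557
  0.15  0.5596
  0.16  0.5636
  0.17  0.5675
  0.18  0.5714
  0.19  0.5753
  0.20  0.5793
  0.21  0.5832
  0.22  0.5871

σ√T = 0.3·√0.25 = 0.1500
d₁ = [ln(344/342) + (0.086 + ½·0.3²)·0.25] / (σ√T) = (0.0058 + 0.0328) / 0.1500 = 0.2572 ≈ 0.26
d₂ = 0.2572 − 0.1500 = 0.1072 ≈ 0.11
Risk-neutral Pr[S_T > K] = N(d₂) = N(0.11) = 0.5438

0.5438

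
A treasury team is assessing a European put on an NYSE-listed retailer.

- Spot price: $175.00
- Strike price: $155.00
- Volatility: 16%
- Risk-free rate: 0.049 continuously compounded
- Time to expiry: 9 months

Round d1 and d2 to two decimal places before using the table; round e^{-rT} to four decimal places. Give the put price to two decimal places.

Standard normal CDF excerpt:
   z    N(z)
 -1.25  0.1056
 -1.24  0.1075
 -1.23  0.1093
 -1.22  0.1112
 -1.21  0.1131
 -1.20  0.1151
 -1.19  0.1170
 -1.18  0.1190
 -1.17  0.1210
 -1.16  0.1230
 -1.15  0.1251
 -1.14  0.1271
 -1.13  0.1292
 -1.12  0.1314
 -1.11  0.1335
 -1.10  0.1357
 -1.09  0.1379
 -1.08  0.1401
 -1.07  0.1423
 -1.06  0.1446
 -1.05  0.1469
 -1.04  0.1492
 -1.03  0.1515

$1.47

T = 0.75;  σ√T = 0.1386
ln(S/K) + (r + σ²/2)T = ln(175/155) + (0.049 + 0.16²/2)·0.75 = 0.1214 + 0.0464 = 0.1677
d₁ = 0.1677 / 0.1386 = 1.2103 → 1.21
d₂ = d₁ − σ√T = 1.2103 − 0.1386 = 1.0718 → 1.07
e^(−rT) = e^(−0.049·0.75) = 0.9639
N(−d₂) = N(-1.07) = 0.1423;  N(−d₁) = N(-1.21) = 0.1131
P = 155·0.9639·0.1423 − 175·0.1131 = 21.2603 − 19.7925 = 1.4678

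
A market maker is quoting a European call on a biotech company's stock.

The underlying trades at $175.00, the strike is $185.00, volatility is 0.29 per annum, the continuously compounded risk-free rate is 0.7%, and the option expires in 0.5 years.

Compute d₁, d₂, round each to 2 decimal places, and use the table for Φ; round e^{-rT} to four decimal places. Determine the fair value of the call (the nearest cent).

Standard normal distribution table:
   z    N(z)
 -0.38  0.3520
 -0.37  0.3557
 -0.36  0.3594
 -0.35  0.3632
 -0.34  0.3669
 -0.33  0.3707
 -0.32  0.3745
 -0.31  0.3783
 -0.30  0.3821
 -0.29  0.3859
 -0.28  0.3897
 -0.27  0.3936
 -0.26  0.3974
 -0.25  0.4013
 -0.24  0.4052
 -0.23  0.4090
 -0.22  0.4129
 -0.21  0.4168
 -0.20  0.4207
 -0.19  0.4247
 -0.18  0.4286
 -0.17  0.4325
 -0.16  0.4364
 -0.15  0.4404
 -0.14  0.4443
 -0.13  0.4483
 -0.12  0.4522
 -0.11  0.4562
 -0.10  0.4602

$10.81

T = 0.5;  σ√T = 0.2051
d₁ = [ln(175/185) + (0.007 + 0.29²/2)·0.5] / 0.2051 = [-0.0556 + 0.0245] / 0.2051 = -0.1514 which rounds to -0.15
d₂ = d₁ − σ√T = -0.1514 − 0.2051 = -0.3565 which rounds to -0.36
exp(−rT) = exp(−0.007·0.5) = 0.9965
N(d₁) = N(-0.15) = 0.4404;  N(d₂) = N(-0.36) = 0.3594
C = 175·0.4404 − 185·0.9965·0.3594 = 77.0700 − 66.2563 = 10.8137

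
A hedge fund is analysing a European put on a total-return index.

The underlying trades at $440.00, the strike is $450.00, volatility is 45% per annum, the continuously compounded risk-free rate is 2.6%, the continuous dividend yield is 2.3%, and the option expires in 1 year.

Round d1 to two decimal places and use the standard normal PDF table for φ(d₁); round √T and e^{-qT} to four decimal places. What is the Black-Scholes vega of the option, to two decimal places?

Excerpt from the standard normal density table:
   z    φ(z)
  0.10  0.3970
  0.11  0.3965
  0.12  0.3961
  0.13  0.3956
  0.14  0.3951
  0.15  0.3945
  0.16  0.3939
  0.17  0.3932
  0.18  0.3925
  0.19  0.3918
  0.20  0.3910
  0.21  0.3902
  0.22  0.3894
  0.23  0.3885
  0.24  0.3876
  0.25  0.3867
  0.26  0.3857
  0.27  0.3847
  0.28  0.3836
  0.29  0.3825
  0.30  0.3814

σ√T = 0.45·√1 = 0.4500
d₁ = [ln(440/450) + (0.026 − 0.023 + ½·0.45²)·1] / (σ√T) = (-0.0225 + 0.1043) / 0.4500 = 0.1817 ≈ 0.18
√T = √1 = 1.0000
φ(d₁) = φ(0.18) = 0.3925
exp(−qT) = exp(−0.023·1) = 0.9773
vega = S·exp(−qT)·φ(d₁)·√T = 440·0.9773·0.3925·1.0000 = 168.7797
(The call has the same vega.)

168.78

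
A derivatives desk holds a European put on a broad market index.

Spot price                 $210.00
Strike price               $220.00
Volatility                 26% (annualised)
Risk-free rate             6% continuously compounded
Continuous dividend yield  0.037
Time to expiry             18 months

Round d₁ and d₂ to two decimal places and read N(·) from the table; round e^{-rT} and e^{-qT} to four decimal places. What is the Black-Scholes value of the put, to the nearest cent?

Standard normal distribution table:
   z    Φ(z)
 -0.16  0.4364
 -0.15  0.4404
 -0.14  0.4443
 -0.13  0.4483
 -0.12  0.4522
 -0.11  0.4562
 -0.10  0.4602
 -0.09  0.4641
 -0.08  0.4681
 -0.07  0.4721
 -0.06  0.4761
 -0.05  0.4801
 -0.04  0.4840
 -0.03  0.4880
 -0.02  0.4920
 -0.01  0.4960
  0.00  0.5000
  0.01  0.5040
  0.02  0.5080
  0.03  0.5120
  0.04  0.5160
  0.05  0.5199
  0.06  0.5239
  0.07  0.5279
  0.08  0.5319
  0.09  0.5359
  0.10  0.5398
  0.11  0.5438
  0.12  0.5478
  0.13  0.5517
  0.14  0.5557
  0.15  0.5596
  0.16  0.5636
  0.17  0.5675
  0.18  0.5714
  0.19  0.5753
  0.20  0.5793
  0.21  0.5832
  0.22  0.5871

$26.64

σ√T = 0.26 × 1.2247 = 0.3184
d₁ = [ln(210/220) + (0.06 − 0.037 + ½·0.26²)·1.5] / (σ√T) = (-0.0465 + 0.0852) / 0.3184 = 0.1215 → 0.12
d₂ = 0.1215 − 0.3184 = -0.1970 → -0.20
e^(−qT) = e^(−0.037·1.5) = 0.9460;  e^(−rT) = e^(−0.06·1.5) = 0.9139
N(−d₂) = N(0.20) = 0.5793;  N(−d₁) = N(-0.12) = 0.4522
P = 220·0.9139·0.5793 − 210·0.9460·0.4522 = 116.4729 − 89.8341 = 26.6388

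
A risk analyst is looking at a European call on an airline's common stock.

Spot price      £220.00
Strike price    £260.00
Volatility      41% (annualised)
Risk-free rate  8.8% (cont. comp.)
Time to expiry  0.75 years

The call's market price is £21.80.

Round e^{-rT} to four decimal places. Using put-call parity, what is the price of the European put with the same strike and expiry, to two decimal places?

e^(−rT) = e^(−0.088·0.75) = 0.9361
Put-call parity: C − P = S − K·e^(−rT) = 220 − 260·0.9361 = 220 − 243.3860 = -23.3860
P = C − (C − P) = 21.80 − (-23.3860) = 45.1860

£45.19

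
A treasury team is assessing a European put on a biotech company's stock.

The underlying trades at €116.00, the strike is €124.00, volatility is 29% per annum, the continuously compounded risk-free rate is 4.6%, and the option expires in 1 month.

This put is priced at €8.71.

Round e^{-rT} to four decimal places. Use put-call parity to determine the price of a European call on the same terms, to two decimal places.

e^(−rT) = e^(−0.046·0.08333) = 0.9962
Put-call parity: C − P = S − K·e^(−rT) = 116 − 124·0.9962 = 116 − 123.5288 = -7.5288
C = P + (C − P) = 8.71 + (-7.5288) = 1.1812

€1.18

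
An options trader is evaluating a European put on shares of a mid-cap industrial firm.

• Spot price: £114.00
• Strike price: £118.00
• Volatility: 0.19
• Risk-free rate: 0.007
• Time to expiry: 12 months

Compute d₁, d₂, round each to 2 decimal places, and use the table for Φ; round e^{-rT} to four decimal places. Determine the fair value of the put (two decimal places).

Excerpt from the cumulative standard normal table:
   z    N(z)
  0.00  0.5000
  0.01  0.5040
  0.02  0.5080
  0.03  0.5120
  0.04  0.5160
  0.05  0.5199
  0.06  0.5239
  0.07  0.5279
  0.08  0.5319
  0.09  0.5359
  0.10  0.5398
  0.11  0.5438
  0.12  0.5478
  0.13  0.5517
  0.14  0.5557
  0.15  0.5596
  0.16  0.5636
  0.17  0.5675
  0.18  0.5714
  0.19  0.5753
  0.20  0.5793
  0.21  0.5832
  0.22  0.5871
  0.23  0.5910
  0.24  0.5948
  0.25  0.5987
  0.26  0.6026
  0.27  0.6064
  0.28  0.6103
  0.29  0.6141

£10.43

σ√T = 0.19 × 1.0000 = 0.1900
d₁ = [ln(114/118) + (0.007 + 0.19²/2)·1] / 0.1900 = [-0.0345 + 0.0250] / 0.1900 = -0.0497 ≈ -0.05
d₂ = d₁ − σ√T = -0.0497 − 0.1900 = -0.2397 ≈ -0.24
exp(−rT) = exp(−0.007·1) = 0.9930
P = 118·0.9930·N(0.24) − 114·N(0.05) = 118·0.9930·0.5948 − 114·0.5199 = 69.6951 − 59.2686 = 10.4265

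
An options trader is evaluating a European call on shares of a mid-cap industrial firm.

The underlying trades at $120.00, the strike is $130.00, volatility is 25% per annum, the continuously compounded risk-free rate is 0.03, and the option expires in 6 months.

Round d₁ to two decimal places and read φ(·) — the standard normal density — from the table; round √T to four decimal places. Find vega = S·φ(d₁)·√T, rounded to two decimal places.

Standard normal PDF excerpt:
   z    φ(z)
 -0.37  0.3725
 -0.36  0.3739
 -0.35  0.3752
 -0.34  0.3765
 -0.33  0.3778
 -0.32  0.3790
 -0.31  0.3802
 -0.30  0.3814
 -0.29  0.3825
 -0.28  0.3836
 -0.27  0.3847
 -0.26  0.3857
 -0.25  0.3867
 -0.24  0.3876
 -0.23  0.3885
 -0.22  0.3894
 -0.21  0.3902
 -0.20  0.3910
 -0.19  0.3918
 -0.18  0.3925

σ√T = 0.25·√0.5 = 0.1768
d₁ = [ln(120/130) + (0.03 + 0.25²/2)·0.5] / 0.1768 = [-0.0800 + 0.0306] / 0.1768 = -0.2795 ≈ -0.28
√T = √0.5 = 0.7071
φ(d₁) = φ(-0.28) = 0.3836
vega = S·φ(d₁)·√T = 120·0.3836·0.7071 = 32.5492
(Call and put vega coincide under Black-Scholes.)

32.55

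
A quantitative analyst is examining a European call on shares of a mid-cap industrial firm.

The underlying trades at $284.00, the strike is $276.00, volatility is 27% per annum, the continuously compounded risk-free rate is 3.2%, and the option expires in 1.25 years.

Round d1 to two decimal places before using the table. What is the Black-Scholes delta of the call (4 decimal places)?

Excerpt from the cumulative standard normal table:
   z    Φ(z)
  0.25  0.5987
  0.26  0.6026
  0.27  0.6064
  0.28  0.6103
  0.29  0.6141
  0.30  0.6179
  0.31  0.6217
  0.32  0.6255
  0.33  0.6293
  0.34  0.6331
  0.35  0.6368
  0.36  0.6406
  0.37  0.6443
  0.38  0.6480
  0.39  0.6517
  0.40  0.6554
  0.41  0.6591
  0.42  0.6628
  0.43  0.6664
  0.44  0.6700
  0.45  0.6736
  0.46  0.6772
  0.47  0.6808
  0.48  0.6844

0.6480

σ√T = 0.27 × 1.1180 = 0.3019
d₁ = [ln(284/276) + (0.032 + 0.27²/2)·1.25] / 0.3019 = [0.0286 + 0.0856] / 0.3019 = 0.3781 → 0.38
N(d₁) = N(0.38) = 0.6480
Δ_call = N(d₁) = 0.6480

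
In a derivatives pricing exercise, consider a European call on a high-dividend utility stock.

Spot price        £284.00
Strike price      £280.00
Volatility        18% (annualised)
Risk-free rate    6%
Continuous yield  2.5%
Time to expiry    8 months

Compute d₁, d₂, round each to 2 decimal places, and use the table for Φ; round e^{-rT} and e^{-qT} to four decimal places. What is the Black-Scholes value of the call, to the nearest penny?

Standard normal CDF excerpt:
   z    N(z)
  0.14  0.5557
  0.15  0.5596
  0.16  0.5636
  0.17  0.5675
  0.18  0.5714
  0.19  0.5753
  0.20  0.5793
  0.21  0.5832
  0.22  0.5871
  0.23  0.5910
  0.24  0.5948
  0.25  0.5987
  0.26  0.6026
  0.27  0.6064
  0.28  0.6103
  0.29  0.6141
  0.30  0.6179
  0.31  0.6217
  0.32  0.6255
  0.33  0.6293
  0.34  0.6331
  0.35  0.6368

£22.05

σ√T = 0.18 × 0.8165 = 0.1470
d₁ = [ln(284/280) + (0.06 − 0.025 + 0.18²/2)·0.6667] / 0.1470 = [0.0142 + 0.0341] / 0.1470 = 0.3288 → 0.33
d₂ = d₁ − σ√T = 0.3288 − 0.1470 = 0.1818 → 0.18
exp(−qT) = exp(−0.025·0.6667) = 0.9835;  exp(−rT) = exp(−0.06·0.6667) = 0.9608
C = 284·0.9835·N(0.33) − 280·0.9608·N(0.18) = 284·0.9835·0.6293 − 280·0.9608·0.5714 = 175.7723 − 153.7203 = 22.0520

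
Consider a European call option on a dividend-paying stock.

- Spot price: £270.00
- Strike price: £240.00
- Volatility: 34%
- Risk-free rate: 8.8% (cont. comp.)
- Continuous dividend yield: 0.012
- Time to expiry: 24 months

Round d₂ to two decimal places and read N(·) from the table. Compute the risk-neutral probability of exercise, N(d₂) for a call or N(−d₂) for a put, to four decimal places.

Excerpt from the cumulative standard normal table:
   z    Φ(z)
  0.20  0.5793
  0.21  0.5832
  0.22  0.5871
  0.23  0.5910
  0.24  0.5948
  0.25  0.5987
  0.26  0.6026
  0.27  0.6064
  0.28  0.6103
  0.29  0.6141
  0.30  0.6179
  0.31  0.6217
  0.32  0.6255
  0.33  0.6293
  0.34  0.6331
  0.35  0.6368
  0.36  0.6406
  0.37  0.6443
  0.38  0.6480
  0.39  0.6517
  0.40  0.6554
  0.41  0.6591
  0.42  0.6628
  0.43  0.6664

σ√T = 0.34 × 1.4142 = 0.4808
d₁ = [ln(270/240) + (0.088 − 0.012 + ½·0.34²)·2] / (σ√T) = (0.1178 + 0.2676) / 0.4808 = 0.8015 ≈ 0.80
d₂ = 0.8015 − 0.4808 = 0.3207 ≈ 0.32
Pr(exercise) under Q = N(d₂) = 0.6255

0.6255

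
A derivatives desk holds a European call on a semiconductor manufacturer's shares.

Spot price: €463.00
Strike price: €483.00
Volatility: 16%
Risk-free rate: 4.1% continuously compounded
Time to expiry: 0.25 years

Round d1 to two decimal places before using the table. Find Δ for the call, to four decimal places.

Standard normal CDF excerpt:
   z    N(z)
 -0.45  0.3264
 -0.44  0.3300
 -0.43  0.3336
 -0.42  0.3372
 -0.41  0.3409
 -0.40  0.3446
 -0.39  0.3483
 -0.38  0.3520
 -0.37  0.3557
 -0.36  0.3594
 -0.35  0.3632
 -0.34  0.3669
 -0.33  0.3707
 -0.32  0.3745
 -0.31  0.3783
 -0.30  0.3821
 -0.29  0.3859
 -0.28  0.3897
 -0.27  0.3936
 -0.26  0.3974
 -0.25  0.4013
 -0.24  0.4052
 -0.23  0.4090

σ√T = 0.16 × 0.5000 = 0.0800
d₁ = [ln(463/483) + (0.041 + 0.16²/2)·0.25] / 0.0800 = [-0.0423 + 0.0135] / 0.0800 = -0.3605 which rounds to -0.36
N(d₁) = N(-0.36) = 0.3594
Δ_call = N(d₁) = 0.3594

0.3594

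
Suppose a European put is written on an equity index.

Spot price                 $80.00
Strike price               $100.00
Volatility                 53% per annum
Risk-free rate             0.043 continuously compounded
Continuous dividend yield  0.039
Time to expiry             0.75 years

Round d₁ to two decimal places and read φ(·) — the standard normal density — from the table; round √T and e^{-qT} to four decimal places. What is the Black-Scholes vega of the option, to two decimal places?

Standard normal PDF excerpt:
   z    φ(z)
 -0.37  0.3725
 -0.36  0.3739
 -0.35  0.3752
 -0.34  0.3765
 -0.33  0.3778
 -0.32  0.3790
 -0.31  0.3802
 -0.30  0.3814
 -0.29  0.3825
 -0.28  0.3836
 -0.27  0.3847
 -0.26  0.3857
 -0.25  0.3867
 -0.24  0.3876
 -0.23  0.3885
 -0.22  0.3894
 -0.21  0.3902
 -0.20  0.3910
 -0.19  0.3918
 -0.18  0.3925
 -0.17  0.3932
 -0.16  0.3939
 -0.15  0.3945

26.02

T = 0.75;  σ√T = 0.4590
d₁ = [ln(80/100) + (0.043 − 0.039 + 0.53²/2)·0.75] / 0.4590 = [-0.2231 + 0.1083] / 0.4590 = -0.2501 ⇒ -0.25
√T = √0.75 = 0.8660
φ(d₁) = φ(-0.25) = 0.3867
exp(−qT) = exp(−0.039·0.75) = 0.9712
vega = S·exp(−qT)·φ(d₁)·√T = 80·0.9712·0.3867·0.8660 = 26.0190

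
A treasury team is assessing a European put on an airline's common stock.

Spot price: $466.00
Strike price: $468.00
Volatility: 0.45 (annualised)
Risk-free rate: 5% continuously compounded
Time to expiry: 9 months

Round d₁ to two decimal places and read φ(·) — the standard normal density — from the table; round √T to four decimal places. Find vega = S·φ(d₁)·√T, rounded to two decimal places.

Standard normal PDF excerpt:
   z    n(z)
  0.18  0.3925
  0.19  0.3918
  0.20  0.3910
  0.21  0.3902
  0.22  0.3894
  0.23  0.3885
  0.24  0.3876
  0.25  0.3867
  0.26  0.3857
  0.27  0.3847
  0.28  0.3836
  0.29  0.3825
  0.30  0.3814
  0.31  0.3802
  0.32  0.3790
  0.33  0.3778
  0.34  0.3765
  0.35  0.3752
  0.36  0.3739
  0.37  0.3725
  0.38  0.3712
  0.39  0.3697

T = 0.75;  σ√T = 0.3897
d₁ = [ln(466/468) + (0.05 + ½·0.45²)·0.75] / (σ√T) = (-0.0043 + 0.1134) / 0.3897 = 0.2801 which rounds to 0.28
√T = √0.75 = 0.8660
φ(d₁) = φ(0.28) = 0.3836
vega = S·φ(d₁)·√T = 466·0.3836·0.8660 = 154.8041
(Call and put vega coincide under Black-Scholes.)

154.80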